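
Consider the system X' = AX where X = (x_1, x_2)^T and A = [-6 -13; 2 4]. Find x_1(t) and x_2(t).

x_1(t) = 2c_1e^(-t)sin(t) - 3c_1e^(-t)cos(t) - 3c_2e^(-t)sin(t) - 2c_2e^(-t)cos(t), x_2(t) = -c_1e^(-t)sin(t) + c_1e^(-t)cos(t) + c_2e^(-t)sin(t) + c_2e^(-t)cos(t)

Coefficient matrix A = [[-6, -13], [2, 4]].
Characteristic polynomial det(A - λI) = λ^2 + 2λ + 2 = 0.
Eigenvalues λ = -1 ± i (complex conjugate pair).
For λ=-1+i: an eigenvector is (-3,1) - i(2,-1) = (-3 - 2i, 1 + i).
A real fundamental pair from Re and Im of e^((-1+i)t)v: X_1 = e^(-t)(cos(t)·(-3,1) + sin(t)·(2,-1)), X_2 = e^(-t)(sin(t)·(-3,1) - cos(t)·(2,-1)).
General solution: c_1X_1 + c_2X_2.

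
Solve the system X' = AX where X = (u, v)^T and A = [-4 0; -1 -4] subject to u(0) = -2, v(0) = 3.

u(t) = -2e^(-4t), v(t) = 2te^(-4t) + 3e^(-4t)

Coefficient matrix A = [[-4, 0], [-1, -4]].
Characteristic polynomial det(A - λI) = λ^2 + 8λ + 16 = 0.
Single eigenvalue λ = -4 with algebraic multiplicity 2.
Eigenvector v = (0,1); generalized eigenvector w with (A-λI)w=v is (-1,3).
General solution: e^(-4t)[K_1·v + K_2·(t·v + w)].
Applying u(0)=-2, v(0)=3 gives K_1=-3, K_2=2.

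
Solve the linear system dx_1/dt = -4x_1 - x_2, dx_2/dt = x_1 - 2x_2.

Coefficient matrix A = [[-4, -1], [1, -2]].
Characteristic polynomial det(A - λI) = λ^2 + 6λ + 9 = 0.
Single eigenvalue λ = -3 with algebraic multiplicity 2.
Eigenvector v = (-1,1); generalized eigenvector w with (A-λI)w=v is (-2,3).
General solution: e^(-3t)[C_1·v + C_2·(t·v + w)].

x_1(t) = -C_1e^(-3t) - C_2te^(-3t) - 2C_2e^(-3t), x_2(t) = C_1e^(-3t) + C_2te^(-3t) + 3C_2e^(-3t)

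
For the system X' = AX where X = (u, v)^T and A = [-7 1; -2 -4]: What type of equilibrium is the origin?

stable node

A = [[-7,1],[-2,-4]]; det(A-λI) = λ^2 + 11λ + 30.
λ = -6, -5: both negative.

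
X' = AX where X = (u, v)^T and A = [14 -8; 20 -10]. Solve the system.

u(t) = -c_1e^(2t)sin(4t) + c_1e^(2t)cos(4t) + c_2e^(2t)sin(4t) + c_2e^(2t)cos(4t), v(t) = -c_1e^(2t)sin(4t) + 2c_1e^(2t)cos(4t) + 2c_2e^(2t)sin(4t) + c_2e^(2t)cos(4t)

Coefficient matrix A = [[14, -8], [20, -10]].
Characteristic polynomial det(A - λI) = λ^2 - 4λ + 20 = 0.
Eigenvalues λ = 2 ± 4i (complex conjugate pair).
For λ=2+4i: an eigenvector is (1,2) - i(-1,-1) = (1 + i, 2 + i).
A real fundamental pair from Re and Im of e^((2+4i)t)v: X_1 = e^(2t)(cos(4t)·(1,2) + sin(4t)·(-1,-1)), X_2 = e^(2t)(sin(4t)·(1,2) - cos(4t)·(-1,-1)).
General solution: c_1X_1 + c_2X_2.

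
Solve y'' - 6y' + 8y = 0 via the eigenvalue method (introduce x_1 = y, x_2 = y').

Let x_1 = y, x_2 = y'. Then x_1' = x_2 and x_2' = -8x_1 + 6x_2.
A = [[0,1],[-8,6]]; det(A-λI) = λ^2 - 6λ + 8.
Eigenvalues λ = 4, 2 with eigenvectors (1,4), (1,2).

y(t) = K_1e^(4t) + K_2e^(2t)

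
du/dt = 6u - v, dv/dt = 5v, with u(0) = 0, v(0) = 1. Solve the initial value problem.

u(t) = -e^(6t) + e^(5t), v(t) = e^(5t)

Coefficient matrix A = [[6, -1], [0, 5]].
Characteristic polynomial det(A - λI) = λ^2 - 11λ + 30 = 0.
Eigenvalues λ = 5, 6.
For λ=5: (A-λI) row 1 is [1, -1], so an eigenvector is (1, 1).
For λ=6: (A-λI) row 1 is [0, -1], so an eigenvector is (-1, 0).
General solution: c_1e^(5t)(1,1) + c_2e^(6t)(-1,0).
Applying u(0)=0, v(0)=1 gives c_1=1, c_2=1.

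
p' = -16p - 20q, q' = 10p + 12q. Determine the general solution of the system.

p(t) = -C_1e^(-2t)sin(2t) + 3C_1e^(-2t)cos(2t) + 3C_2e^(-2t)sin(2t) + C_2e^(-2t)cos(2t), q(t) = C_1e^(-2t)sin(2t) - 2C_1e^(-2t)cos(2t) - 2C_2e^(-2t)sin(2t) - C_2e^(-2t)cos(2t)

Coefficient matrix A = [[-16, -20], [10, 12]].
Characteristic polynomial det(A - λI) = λ^2 + 4λ + 8 = 0.
Eigenvalues λ = -2 ± 2i (complex conjugate pair).
For λ=-2+2i: an eigenvector is (3,-2) - i(-1,1) = (3 + i, -2 - i).
A real fundamental pair from Re and Im of e^((-2+2i)t)v: X_1 = e^(-2t)(cos(2t)·(3,-2) + sin(2t)·(-1,1)), X_2 = e^(-2t)(sin(2t)·(3,-2) - cos(2t)·(-1,1)).
General solution: C_1X_1 + C_2X_2.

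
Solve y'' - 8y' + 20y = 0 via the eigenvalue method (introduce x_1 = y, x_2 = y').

y(t) = C_1e^(4t)cos(2t) + C_2e^(4t)sin(2t)

Let x_1 = y, x_2 = y'. Then x_1' = x_2 and x_2' = -20x_1 + 8x_2.
A = [[0,1],[-20,8]]; det(A-λI) = λ^2 - 8λ + 20.
Eigenvalues λ = 4 ± 2i.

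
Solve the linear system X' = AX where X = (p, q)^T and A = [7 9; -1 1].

Coefficient matrix A = [[7, 9], [-1, 1]].
Characteristic polynomial det(A - λI) = λ^2 - 8λ + 16 = 0.
Single eigenvalue λ = 4 with algebraic multiplicity 2.
Eigenvector v = (3,-1); generalized eigenvector w with (A-λI)w=v is (-2,1).
General solution: e^(4t)[C_1·v + C_2·(t·v + w)].

p(t) = 3C_1e^(4t) + 3C_2te^(4t) - 2C_2e^(4t), q(t) = -C_1e^(4t) - C_2te^(4t) + C_2e^(4t)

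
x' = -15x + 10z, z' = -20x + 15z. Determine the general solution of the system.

Coefficient matrix A = [[-15, 10], [-20, 15]].
Characteristic polynomial det(A - λI) = λ^2 - 25 = 0.
Eigenvalues λ = 5, -5.
For λ=5: (A-λI) row 1 is [-20, 10], so an eigenvector is (1, 2).
For λ=-5: (A-λI) row 1 is [-10, 10], so an eigenvector is (-1, -1).
General solution: K_1e^(5t)(1,2) + K_2e^(-5t)(-1,-1).

x(t) = K_1e^(5t) - K_2e^(-5t), z(t) = 2K_1e^(5t) - K_2e^(-5t)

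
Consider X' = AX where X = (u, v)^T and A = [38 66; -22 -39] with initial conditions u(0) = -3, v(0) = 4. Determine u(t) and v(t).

u(t) = 12e^(5t) - 15e^(-6t), v(t) = -6e^(5t) + 10e^(-6t)

Coefficient matrix A = [[38, 66], [-22, -39]].
Characteristic polynomial det(A - λI) = λ^2 + λ - 30 = 0.
Eigenvalues λ = -6, 5.
For λ=-6: (A-λI) row 1 is [44, 66], so an eigenvector is (3, -2).
For λ=5: (A-λI) row 1 is [33, 66], so an eigenvector is (-2, 1).
General solution: c_1e^(-6t)(3,-2) + c_2e^(5t)(-2,1).
Applying u(0)=-3, v(0)=4 gives c_1=-5, c_2=-6.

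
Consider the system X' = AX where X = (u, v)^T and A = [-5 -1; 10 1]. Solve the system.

Coefficient matrix A = [[-5, -1], [10, 1]].
Characteristic polynomial det(A - λI) = λ^2 + 4λ + 5 = 0.
Eigenvalues λ = -2 ± i (complex conjugate pair).
For λ=-2+i: an eigenvector is (0,-1) - i(1,-3) = (0 - i, -1 + 3i).
A real fundamental pair from Re and Im of e^((-2+i)t)v: X_1 = e^(-2t)(cos(t)·(0,-1) + sin(t)·(1,-3)), X_2 = e^(-2t)(sin(t)·(0,-1) - cos(t)·(1,-3)).
General solution: c_1X_1 + c_2X_2.

u(t) = c_1e^(-2t)sin(t) - c_2e^(-2t)cos(t), v(t) = -3c_1e^(-2t)sin(t) - c_1e^(-2t)cos(t) - c_2e^(-2t)sin(t) + 3c_2e^(-2t)cos(t)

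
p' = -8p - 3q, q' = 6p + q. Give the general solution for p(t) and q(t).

p(t) = -C_1e^(-2t) + C_2e^(-5t), q(t) = 2C_1e^(-2t) - C_2e^(-5t)

Coefficient matrix A = [[-8, -3], [6, 1]].
Characteristic polynomial det(A - λI) = λ^2 + 7λ + 10 = 0.
Eigenvalues λ = -2, -5.
For λ=-2: (A-λI) row 1 is [-6, -3], so an eigenvector is (-1, 2).
For λ=-5: (A-λI) row 1 is [-3, -3], so an eigenvector is (1, -1).
General solution: C_1e^(-2t)(-1,2) + C_2e^(-5t)(1,-1).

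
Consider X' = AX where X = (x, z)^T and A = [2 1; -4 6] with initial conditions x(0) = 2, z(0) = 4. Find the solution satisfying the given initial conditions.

Coefficient matrix A = [[2, 1], [-4, 6]].
Characteristic polynomial det(A - λI) = λ^2 - 8λ + 16 = 0.
Single eigenvalue λ = 4 with algebraic multiplicity 2.
Eigenvector v = (1,2); generalized eigenvector w with (A-λI)w=v is (-2,-3).
General solution: e^(4t)[C_1·v + C_2·(t·v + w)].
Applying x(0)=2, z(0)=4 gives C_1=2, C_2=0.

x(t) = 2e^(4t), z(t) = 4e^(4t)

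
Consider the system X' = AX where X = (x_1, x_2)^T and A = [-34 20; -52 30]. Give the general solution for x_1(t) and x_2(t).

x_1(t) = -K_1e^(-2t)sin(4t) + 2K_1e^(-2t)cos(4t) + 2K_2e^(-2t)sin(4t) + K_2e^(-2t)cos(4t), x_2(t) = -2K_1e^(-2t)sin(4t) + 3K_1e^(-2t)cos(4t) + 3K_2e^(-2t)sin(4t) + 2K_2e^(-2t)cos(4t)

Coefficient matrix A = [[-34, 20], [-52, 30]].
Characteristic polynomial det(A - λI) = λ^2 + 4λ + 20 = 0.
Eigenvalues λ = -2 ± 4i (complex conjugate pair).
For λ=-2+4i: an eigenvector is (2,3) - i(-1,-2) = (2 + i, 3 + 2i).
A real fundamental pair from Re and Im of e^((-2+4i)t)v: X_1 = e^(-2t)(cos(4t)·(2,3) + sin(4t)·(-1,-2)), X_2 = e^(-2t)(sin(4t)·(2,3) - cos(4t)·(-1,-2)).
General solution: K_1X_1 + K_2X_2.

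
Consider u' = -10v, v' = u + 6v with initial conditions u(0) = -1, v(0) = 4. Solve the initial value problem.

Coefficient matrix A = [[0, -10], [1, 6]].
Characteristic polynomial det(A - λI) = λ^2 - 6λ + 10 = 0.
Eigenvalues λ = 3 ± i (complex conjugate pair).
For λ=3+i: an eigenvector is (3,-1) - i(1,0) = (3 - i, -1).
A real fundamental pair from Re and Im of e^((3+i)t)v: X_1 = e^(3t)(cos(t)·(3,-1) + sin(t)·(1,0)), X_2 = e^(3t)(sin(t)·(3,-1) - cos(t)·(1,0)).
General solution: c_1X_1 + c_2X_2.
Applying u(0)=-1, v(0)=4 gives c_1=-4, c_2=-11.

u(t) = -37e^(3t)sin(t) - e^(3t)cos(t), v(t) = 11e^(3t)sin(t) + 4e^(3t)cos(t)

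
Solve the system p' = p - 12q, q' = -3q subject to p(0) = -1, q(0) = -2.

Coefficient matrix A = [[1, -12], [0, -3]].
Characteristic polynomial det(A - λI) = λ^2 + 2λ - 3 = 0.
Eigenvalues λ = -3, 1.
For λ=-3: (A-λI) row 1 is [4, -12], so an eigenvector is (3, 1).
For λ=1: (A-λI) row 1 is [0, -12], so an eigenvector is (-1, 0).
General solution: C_1e^(-3t)(3,1) + C_2e^(t)(-1,0).
Applying p(0)=-1, q(0)=-2 gives C_1=-2, C_2=-5.

p(t) = 5e^(t) - 6e^(-3t), q(t) = -2e^(-3t)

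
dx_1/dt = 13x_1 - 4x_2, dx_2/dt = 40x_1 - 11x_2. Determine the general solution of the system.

Coefficient matrix A = [[13, -4], [40, -11]].
Characteristic polynomial det(A - λI) = λ^2 - 2λ + 17 = 0.
Eigenvalues λ = 1 ± 4i (complex conjugate pair).
For λ=1+4i: an eigenvector is (1,3) - i(0,1) = (1, 3 - i).
A real fundamental pair from Re and Im of e^((1+4i)t)v: X_1 = e^(t)(cos(4t)·(1,3) + sin(4t)·(0,1)), X_2 = e^(t)(sin(4t)·(1,3) - cos(4t)·(0,1)).
General solution: K_1X_1 + K_2X_2.

x_1(t) = K_1e^(t)cos(4t) + K_2e^(t)sin(4t), x_2(t) = K_1e^(t)sin(4t) + 3K_1e^(t)cos(4t) + 3K_2e^(t)sin(4t) - K_2e^(t)cos(4t)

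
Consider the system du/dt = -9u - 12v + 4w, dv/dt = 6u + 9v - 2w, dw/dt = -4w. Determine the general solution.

u(t) = -c_1e^(3t) - 2c_2e^(-3t) - 4c_3e^(-4t), v(t) = c_1e^(3t) + c_2e^(-3t) + 2c_3e^(-4t), w(t) = c_3e^(-4t)

Coefficient matrix A = [[-9, -12, 4], [6, 9, -2], [0, 0, -4]].
det(A - λI) = 0 gives eigenvalues λ = 3, -3, -4.
For λ=3: eigenvector (-1,1,0).
For λ=-3: eigenvector (-2,1,0).
For λ=-4: eigenvector (-4,2,1).
General solution: c_1e^(3t)(-1,1,0) + c_2e^(-3t)(-2,1,0) + c_3e^(-4t)(-4,2,1).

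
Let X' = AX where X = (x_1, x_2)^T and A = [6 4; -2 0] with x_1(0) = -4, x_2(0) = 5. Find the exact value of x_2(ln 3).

-27

A = [[6,4],[-2,0]]; eigenvalues λ = 2, 4.
Eigenvectors: (-1,1) for λ=2, (2,-1) for λ=4.
From the initial condition, c_1 = 6, c_2 = 1.
x_2(ln 3) = (6)(3^2)(1) + (1)(3^4)(-1) = -27.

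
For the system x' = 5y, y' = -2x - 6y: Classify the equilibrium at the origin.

A = [[0,5],[-2,-6]]; det(A-λI) = λ^2 + 6λ + 10.
λ = -3 ± i: negative real part.

stable spiral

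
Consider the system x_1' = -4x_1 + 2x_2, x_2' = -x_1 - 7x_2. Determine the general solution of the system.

x_1(t) = -2C_1e^(-5t) - C_2e^(-6t), x_2(t) = C_1e^(-5t) + C_2e^(-6t)

Coefficient matrix A = [[-4, 2], [-1, -7]].
Characteristic polynomial det(A - λI) = λ^2 + 11λ + 30 = 0.
Eigenvalues λ = -5, -6.
For λ=-5: (A-λI) row 1 is [1, 2], so an eigenvector is (-2, 1).
For λ=-6: (A-λI) row 1 is [2, 2], so an eigenvector is (-1, 1).
General solution: C_1e^(-5t)(-2,1) + C_2e^(-6t)(-1,1).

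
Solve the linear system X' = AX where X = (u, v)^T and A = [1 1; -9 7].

Coefficient matrix A = [[1, 1], [-9, 7]].
Characteristic polynomial det(A - λI) = λ^2 - 8λ + 16 = 0.
Single eigenvalue λ = 4 with algebraic multiplicity 2.
Eigenvector v = (1,3); generalized eigenvector w with (A-λI)w=v is (-1,-2).
General solution: e^(4t)[K_1·v + K_2·(t·v + w)].

u(t) = K_1e^(4t) + K_2te^(4t) - K_2e^(4t), v(t) = 3K_1e^(4t) + 3K_2te^(4t) - 2K_2e^(4t)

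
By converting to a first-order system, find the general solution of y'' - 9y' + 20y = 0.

Let x_1 = y, x_2 = y'. Then x_1' = x_2 and x_2' = -20x_1 + 9x_2.
A = [[0,1],[-20,9]]; det(A-λI) = λ^2 - 9λ + 20.
Eigenvalues λ = 5, 4 with eigenvectors (1,5), (1,4).

y(t) = C_1e^(5t) + C_2e^(4t)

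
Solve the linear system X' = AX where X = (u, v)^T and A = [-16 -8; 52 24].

Coefficient matrix A = [[-16, -8], [52, 24]].
Characteristic polynomial det(A - λI) = λ^2 - 8λ + 32 = 0.
Eigenvalues λ = 4 ± 4i (complex conjugate pair).
For λ=4+4i: an eigenvector is (-1,2) - i(1,-3) = (-1 - i, 2 + 3i).
A real fundamental pair from Re and Im of e^((4+4i)t)v: X_1 = e^(4t)(cos(4t)·(-1,2) + sin(4t)·(1,-3)), X_2 = e^(4t)(sin(4t)·(-1,2) - cos(4t)·(1,-3)).
General solution: C_1X_1 + C_2X_2.

u(t) = C_1e^(4t)sin(4t) - C_1e^(4t)cos(4t) - C_2e^(4t)sin(4t) - C_2e^(4t)cos(4t), v(t) = -3C_1e^(4t)sin(4t) + 2C_1e^(4t)cos(4t) + 2C_2e^(4t)sin(4t) + 3C_2e^(4t)cos(4t)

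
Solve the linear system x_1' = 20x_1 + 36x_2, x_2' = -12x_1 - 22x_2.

x_1(t) = -3c_1e^(-4t) - 2c_2e^(2t), x_2(t) = 2c_1e^(-4t) + c_2e^(2t)

Coefficient matrix A = [[20, 36], [-12, -22]].
Characteristic polynomial det(A - λI) = λ^2 + 2λ - 8 = 0.
Eigenvalues λ = -4, 2.
For λ=-4: (A-λI) row 1 is [24, 36], so an eigenvector is (-3, 2).
For λ=2: (A-λI) row 1 is [18, 36], so an eigenvector is (-2, 1).
General solution: c_1e^(-4t)(-3,2) + c_2e^(2t)(-2,1).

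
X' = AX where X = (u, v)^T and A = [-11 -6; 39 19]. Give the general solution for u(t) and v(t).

u(t) = c_1e^(4t)sin(3t) + c_1e^(4t)cos(3t) + c_2e^(4t)sin(3t) - c_2e^(4t)cos(3t), v(t) = -2c_1e^(4t)sin(3t) - 3c_1e^(4t)cos(3t) - 3c_2e^(4t)sin(3t) + 2c_2e^(4t)cos(3t)

Coefficient matrix A = [[-11, -6], [39, 19]].
Characteristic polynomial det(A - λI) = λ^2 - 8λ + 25 = 0.
Eigenvalues λ = 4 ± 3i (complex conjugate pair).
For λ=4+3i: an eigenvector is (1,-3) - i(1,-2) = (1 - i, -3 + 2i).
A real fundamental pair from Re and Im of e^((4+3i)t)v: X_1 = e^(4t)(cos(3t)·(1,-3) + sin(3t)·(1,-2)), X_2 = e^(4t)(sin(3t)·(1,-3) - cos(3t)·(1,-2)).
General solution: c_1X_1 + c_2X_2.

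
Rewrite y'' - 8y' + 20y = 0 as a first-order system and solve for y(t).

y(t) = K_1e^(4t)cos(2t) + K_2e^(4t)sin(2t)

Let x_1 = y, x_2 = y'. Then x_1' = x_2 and x_2' = -20x_1 + 8x_2.
A = [[0,1],[-20,8]]; det(A-λI) = λ^2 - 8λ + 20.
Eigenvalues λ = 4 ± 2i.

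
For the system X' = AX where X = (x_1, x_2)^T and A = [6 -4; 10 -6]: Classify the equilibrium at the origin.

center

A = [[6,-4],[10,-6]]; det(A-λI) = λ^2 + 4.
λ = 0 ± 2i: zero real part.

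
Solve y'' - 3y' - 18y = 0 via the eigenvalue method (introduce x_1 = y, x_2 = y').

Let x_1 = y, x_2 = y'. Then x_1' = x_2 and x_2' = 18x_1 + 3x_2.
A = [[0,1],[18,3]]; det(A-λI) = λ^2 - 3λ - 18.
Eigenvalues λ = -3, 6 with eigenvectors (1,-3), (1,6).

y(t) = K_1e^(-3t) + K_2e^(6t)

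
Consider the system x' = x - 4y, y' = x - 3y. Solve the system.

x(t) = 2C_1e^(-t) + 2C_2te^(-t) + 3C_2e^(-t), y(t) = C_1e^(-t) + C_2te^(-t) + C_2e^(-t)

Coefficient matrix A = [[1, -4], [1, -3]].
Characteristic polynomial det(A - λI) = λ^2 + 2λ + 1 = 0.
Single eigenvalue λ = -1 with algebraic multiplicity 2.
Eigenvector v = (2,1); generalized eigenvector w with (A-λI)w=v is (3,1).
General solution: e^(-t)[C_1·v + C_2·(t·v + w)].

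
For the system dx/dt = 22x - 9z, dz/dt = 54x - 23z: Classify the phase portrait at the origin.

saddle

A = [[22,-9],[54,-23]]; det(A-λI) = λ^2 + λ - 20.
λ = -5, 4: opposite signs.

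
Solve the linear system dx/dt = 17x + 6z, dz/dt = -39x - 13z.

x(t) = -c_1e^(2t)sin(3t) + c_1e^(2t)cos(3t) + c_2e^(2t)sin(3t) + c_2e^(2t)cos(3t), z(t) = 2c_1e^(2t)sin(3t) - 3c_1e^(2t)cos(3t) - 3c_2e^(2t)sin(3t) - 2c_2e^(2t)cos(3t)

Coefficient matrix A = [[17, 6], [-39, -13]].
Characteristic polynomial det(A - λI) = λ^2 - 4λ + 13 = 0.
Eigenvalues λ = 2 ± 3i (complex conjugate pair).
For λ=2+3i: an eigenvector is (1,-3) - i(-1,2) = (1 + i, -3 - 2i).
A real fundamental pair from Re and Im of e^((2+3i)t)v: X_1 = e^(2t)(cos(3t)·(1,-3) + sin(3t)·(-1,2)), X_2 = e^(2t)(sin(3t)·(1,-3) - cos(3t)·(-1,2)).
General solution: c_1X_1 + c_2X_2.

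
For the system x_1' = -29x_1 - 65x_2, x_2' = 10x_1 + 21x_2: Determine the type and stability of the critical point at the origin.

stable spiral

A = [[-29,-65],[10,21]]; det(A-λI) = λ^2 + 8λ + 41.
λ = -4 ± 5i: negative real part.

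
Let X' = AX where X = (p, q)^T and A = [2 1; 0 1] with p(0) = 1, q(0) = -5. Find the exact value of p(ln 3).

A = [[2,1],[0,1]]; eigenvalues λ = 1, 2.
Eigenvectors: (-1,1) for λ=1, (-1,0) for λ=2.
From the initial condition, c_1 = -5, c_2 = 4.
p(ln 3) = (-5)(3^1)(-1) + (4)(3^2)(-1) = -21.

-21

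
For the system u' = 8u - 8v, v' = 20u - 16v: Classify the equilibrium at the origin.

stable spiral

A = [[8,-8],[20,-16]]; det(A-λI) = λ^2 + 8λ + 32.
λ = -4 ± 4i: negative real part.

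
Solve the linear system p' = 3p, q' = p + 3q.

Coefficient matrix A = [[3, 0], [1, 3]].
Characteristic polynomial det(A - λI) = λ^2 - 6λ + 9 = 0.
Single eigenvalue λ = 3 with algebraic multiplicity 2.
Eigenvector v = (0,-1); generalized eigenvector w with (A-λI)w=v is (-1,3).
General solution: e^(3t)[C_1·v + C_2·(t·v + w)].

p(t) = -C_2e^(3t), q(t) = -C_1e^(3t) - C_2te^(3t) + 3C_2e^(3t)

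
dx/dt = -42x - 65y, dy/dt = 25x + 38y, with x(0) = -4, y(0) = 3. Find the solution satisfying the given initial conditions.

x(t) = -7e^(-2t)sin(5t) - 4e^(-2t)cos(5t), y(t) = 4e^(-2t)sin(5t) + 3e^(-2t)cos(5t)

Coefficient matrix A = [[-42, -65], [25, 38]].
Characteristic polynomial det(A - λI) = λ^2 + 4λ + 29 = 0.
Eigenvalues λ = -2 ± 5i (complex conjugate pair).
For λ=-2+5i: an eigenvector is (3,-2) - i(2,-1) = (3 - 2i, -2 + i).
A real fundamental pair from Re and Im of e^((-2+5i)t)v: X_1 = e^(-2t)(cos(5t)·(3,-2) + sin(5t)·(2,-1)), X_2 = e^(-2t)(sin(5t)·(3,-2) - cos(5t)·(2,-1)).
General solution: K_1X_1 + K_2X_2.
Applying x(0)=-4, y(0)=3 gives K_1=-2, K_2=-1.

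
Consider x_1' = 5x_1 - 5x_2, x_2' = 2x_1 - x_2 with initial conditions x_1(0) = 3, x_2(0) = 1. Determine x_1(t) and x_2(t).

Coefficient matrix A = [[5, -5], [2, -1]].
Characteristic polynomial det(A - λI) = λ^2 - 4λ + 5 = 0.
Eigenvalues λ = 2 ± i (complex conjugate pair).
For λ=2+i: an eigenvector is (-1,-1) - i(2,1) = (-1 - 2i, -1 - i).
A real fundamental pair from Re and Im of e^((2+i)t)v: X_1 = e^(2t)(cos(t)·(-1,-1) + sin(t)·(2,1)), X_2 = e^(2t)(sin(t)·(-1,-1) - cos(t)·(2,1)).
General solution: K_1X_1 + K_2X_2.
Applying x_1(0)=3, x_2(0)=1 gives K_1=1, K_2=-2.

x_1(t) = 4e^(2t)sin(t) + 3e^(2t)cos(t), x_2(t) = 3e^(2t)sin(t) + e^(2t)cos(t)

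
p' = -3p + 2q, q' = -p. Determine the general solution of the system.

Coefficient matrix A = [[-3, 2], [-1, 0]].
Characteristic polynomial det(A - λI) = λ^2 + 3λ + 2 = 0.
Eigenvalues λ = -1, -2.
For λ=-1: (A-λI) row 1 is [-2, 2], so an eigenvector is (-1, -1).
For λ=-2: (A-λI) row 1 is [-1, 2], so an eigenvector is (-2, -1).
General solution: c_1e^(-t)(-1,-1) + c_2e^(-2t)(-2,-1).

p(t) = -c_1e^(-t) - 2c_2e^(-2t), q(t) = -c_1e^(-t) - c_2e^(-2t)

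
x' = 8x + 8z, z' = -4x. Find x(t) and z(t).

x(t) = -K_1e^(4t)sin(4t) - K_1e^(4t)cos(4t) - K_2e^(4t)sin(4t) + K_2e^(4t)cos(4t), z(t) = K_1e^(4t)sin(4t) - K_2e^(4t)cos(4t)

Coefficient matrix A = [[8, 8], [-4, 0]].
Characteristic polynomial det(A - λI) = λ^2 - 8λ + 32 = 0.
Eigenvalues λ = 4 ± 4i (complex conjugate pair).
For λ=4+4i: an eigenvector is (-1,0) - i(-1,1) = (-1 + i, 0 - i).
A real fundamental pair from Re and Im of e^((4+4i)t)v: X_1 = e^(4t)(cos(4t)·(-1,0) + sin(4t)·(-1,1)), X_2 = e^(4t)(sin(4t)·(-1,0) - cos(4t)·(-1,1)).
General solution: K_1X_1 + K_2X_2.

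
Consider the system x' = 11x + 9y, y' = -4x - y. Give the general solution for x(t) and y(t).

Coefficient matrix A = [[11, 9], [-4, -1]].
Characteristic polynomial det(A - λI) = λ^2 - 10λ + 25 = 0.
Single eigenvalue λ = 5 with algebraic multiplicity 2.
Eigenvector v = (3,-2); generalized eigenvector w with (A-λI)w=v is (-1,1).
General solution: e^(5t)[K_1·v + K_2·(t·v + w)].

x(t) = 3K_1e^(5t) + 3K_2te^(5t) - K_2e^(5t), y(t) = -2K_1e^(5t) - 2K_2te^(5t) + K_2e^(5t)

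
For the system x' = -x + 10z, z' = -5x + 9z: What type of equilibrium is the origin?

unstable spiral

A = [[-1,10],[-5,9]]; det(A-λI) = λ^2 - 8λ + 41.
λ = 4 ± 5i: positive real part.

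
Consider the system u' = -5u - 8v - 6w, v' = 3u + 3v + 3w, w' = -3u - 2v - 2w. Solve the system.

u(t) = 2K_1e^(-2t) - K_2e^(t) + K_3e^(-3t), v(t) = -3K_1e^(-2t) - K_3e^(-3t), w(t) = 3K_1e^(-2t) + K_2e^(t) + K_3e^(-3t)

Coefficient matrix A = [[-5, -8, -6], [3, 3, 3], [-3, -2, -2]].
det(A - λI) = 0 gives eigenvalues λ = -2, 1, -3.
For λ=-2: eigenvector (2,-3,3).
For λ=1: eigenvector (-1,0,1).
For λ=-3: eigenvector (1,-1,1).
General solution: K_1e^(-2t)(2,-3,3) + K_2e^(t)(-1,0,1) + K_3e^(-3t)(1,-1,1).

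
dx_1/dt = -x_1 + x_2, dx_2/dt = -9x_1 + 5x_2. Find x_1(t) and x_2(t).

Coefficient matrix A = [[-1, 1], [-9, 5]].
Characteristic polynomial det(A - λI) = λ^2 - 4λ + 4 = 0.
Single eigenvalue λ = 2 with algebraic multiplicity 2.
Eigenvector v = (1,3); generalized eigenvector w with (A-λI)w=v is (-1,-2).
General solution: e^(2t)[K_1·v + K_2·(t·v + w)].

x_1(t) = K_1e^(2t) + K_2te^(2t) - K_2e^(2t), x_2(t) = 3K_1e^(2t) + 3K_2te^(2t) - 2K_2e^(2t)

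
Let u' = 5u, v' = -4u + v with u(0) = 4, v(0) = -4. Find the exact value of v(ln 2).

A = [[5,0],[-4,1]]; eigenvalues λ = 1, 5.
Eigenvectors: (0,1) for λ=1, (-1,1) for λ=5.
From the initial condition, c_1 = 0, c_2 = -4.
v(ln 2) = (0)(2^1)(1) + (-4)(2^5)(1) = -128.

-128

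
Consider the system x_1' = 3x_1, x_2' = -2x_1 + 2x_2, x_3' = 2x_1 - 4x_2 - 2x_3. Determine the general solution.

Coefficient matrix A = [[3, 0, 0], [-2, 2, 0], [2, -4, -2]].
det(A - λI) = 0 gives eigenvalues λ = 2, 3, -2.
For λ=2: eigenvector (0,1,-1).
For λ=3: eigenvector (1,-2,2).
For λ=-2: eigenvector (0,0,1).
General solution: c_1e^(2t)(0,1,-1) + c_2e^(3t)(1,-2,2) + c_3e^(-2t)(0,0,1).

x_1(t) = c_2e^(3t), x_2(t) = c_1e^(2t) - 2c_2e^(3t), x_3(t) = -c_1e^(2t) + 2c_2e^(3t) + c_3e^(-2t)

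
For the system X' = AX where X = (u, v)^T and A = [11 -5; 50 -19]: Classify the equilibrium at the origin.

A = [[11,-5],[50,-19]]; det(A-λI) = λ^2 + 8λ + 41.
λ = -4 ± 5i: negative real part.

stable spiral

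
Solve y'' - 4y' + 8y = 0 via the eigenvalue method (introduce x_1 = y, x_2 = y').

Let x_1 = y, x_2 = y'. Then x_1' = x_2 and x_2' = -8x_1 + 4x_2.
A = [[0,1],[-8,4]]; det(A-λI) = λ^2 - 4λ + 8.
Eigenvalues λ = 2 ± 2i.

y(t) = c_1e^(2t)cos(2t) + c_2e^(2t)sin(2t)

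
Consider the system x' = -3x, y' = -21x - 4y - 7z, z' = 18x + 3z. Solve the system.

x(t) = c_1e^(-3t), y(t) = -c_2e^(3t) + c_3e^(-4t), z(t) = -3c_1e^(-3t) + c_2e^(3t)

Coefficient matrix A = [[-3, 0, 0], [-21, -4, -7], [18, 0, 3]].
det(A - λI) = 0 gives eigenvalues λ = -3, 3, -4.
For λ=-3: eigenvector (1,0,-3).
For λ=3: eigenvector (0,-1,1).
For λ=-4: eigenvector (0,1,0).
General solution: c_1e^(-3t)(1,0,-3) + c_2e^(3t)(0,-1,1) + c_3e^(-4t)(0,1,0).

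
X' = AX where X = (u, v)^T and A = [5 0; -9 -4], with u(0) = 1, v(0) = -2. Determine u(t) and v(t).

Coefficient matrix A = [[5, 0], [-9, -4]].
Characteristic polynomial det(A - λI) = λ^2 - λ - 20 = 0.
Eigenvalues λ = -4, 5.
For λ=-4: (A-λI) row 1 is [9, 0], so an eigenvector is (0, -1).
For λ=5: (A-λI) row 2 is [-9, -9], so an eigenvector is (1, -1).
General solution: C_1e^(-4t)(0,-1) + C_2e^(5t)(1,-1).
Applying u(0)=1, v(0)=-2 gives C_1=1, C_2=1.

u(t) = e^(5t), v(t) = -e^(5t) - e^(-4t)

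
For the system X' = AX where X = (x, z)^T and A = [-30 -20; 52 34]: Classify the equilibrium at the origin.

A = [[-30,-20],[52,34]]; det(A-λI) = λ^2 - 4λ + 20.
λ = 2 ± 4i: positive real part.

unstable spiral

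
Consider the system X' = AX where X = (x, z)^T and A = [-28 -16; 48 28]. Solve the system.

Coefficient matrix A = [[-28, -16], [48, 28]].
Characteristic polynomial det(A - λI) = λ^2 - 16 = 0.
Eigenvalues λ = -4, 4.
For λ=-4: (A-λI) row 1 is [-24, -16], so an eigenvector is (2, -3).
For λ=4: (A-λI) row 1 is [-32, -16], so an eigenvector is (-1, 2).
General solution: C_1e^(-4t)(2,-3) + C_2e^(4t)(-1,2).

x(t) = 2C_1e^(-4t) - C_2e^(4t), z(t) = -3C_1e^(-4t) + 2C_2e^(4t)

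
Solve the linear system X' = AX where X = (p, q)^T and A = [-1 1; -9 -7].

Coefficient matrix A = [[-1, 1], [-9, -7]].
Characteristic polynomial det(A - λI) = λ^2 + 8λ + 16 = 0.
Single eigenvalue λ = -4 with algebraic multiplicity 2.
Eigenvector v = (-1,3); generalized eigenvector w with (A-λI)w=v is (-1,2).
General solution: e^(-4t)[K_1·v + K_2·(t·v + w)].

p(t) = -K_1e^(-4t) - K_2te^(-4t) - K_2e^(-4t), q(t) = 3K_1e^(-4t) + 3K_2te^(-4t) + 2K_2e^(-4t)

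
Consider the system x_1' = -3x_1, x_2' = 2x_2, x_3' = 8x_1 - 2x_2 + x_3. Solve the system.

x_1(t) = C_1e^(-3t), x_2(t) = C_2e^(2t), x_3(t) = -2C_1e^(-3t) - 2C_2e^(2t) + C_3e^(t)

Coefficient matrix A = [[-3, 0, 0], [0, 2, 0], [8, -2, 1]].
det(A - λI) = 0 gives eigenvalues λ = -3, 2, 1.
For λ=-3: eigenvector (1,0,-2).
For λ=2: eigenvector (0,1,-2).
For λ=1: eigenvector (0,0,1).
General solution: C_1e^(-3t)(1,0,-2) + C_2e^(2t)(0,1,-2) + C_3e^(t)(0,0,1).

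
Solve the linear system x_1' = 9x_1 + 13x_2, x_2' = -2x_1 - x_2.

Coefficient matrix A = [[9, 13], [-2, -1]].
Characteristic polynomial det(A - λI) = λ^2 - 8λ + 17 = 0.
Eigenvalues λ = 4 ± i (complex conjugate pair).
For λ=4+i: an eigenvector is (3,-1) - i(2,-1) = (3 - 2i, -1 + i).
A real fundamental pair from Re and Im of e^((4+i)t)v: X_1 = e^(4t)(cos(t)·(3,-1) + sin(t)·(2,-1)), X_2 = e^(4t)(sin(t)·(3,-1) - cos(t)·(2,-1)).
General solution: K_1X_1 + K_2X_2.

x_1(t) = 2K_1e^(4t)sin(t) + 3K_1e^(4t)cos(t) + 3K_2e^(4t)sin(t) - 2K_2e^(4t)cos(t), x_2(t) = -K_1e^(4t)sin(t) - K_1e^(4t)cos(t) - K_2e^(4t)sin(t) + K_2e^(4t)cos(t)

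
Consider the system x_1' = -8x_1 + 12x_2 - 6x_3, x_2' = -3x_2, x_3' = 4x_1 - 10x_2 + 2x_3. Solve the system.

x_1(t) = -K_1e^(-2t) + 3K_3e^(-4t), x_2(t) = K_2e^(-3t), x_3(t) = K_1e^(-2t) + 2K_2e^(-3t) - 2K_3e^(-4t)

Coefficient matrix A = [[-8, 12, -6], [0, -3, 0], [4, -10, 2]].
det(A - λI) = 0 gives eigenvalues λ = -2, -3, -4.
For λ=-2: eigenvector (-1,0,1).
For λ=-3: eigenvector (0,1,2).
For λ=-4: eigenvector (3,0,-2).
General solution: K_1e^(-2t)(-1,0,1) + K_2e^(-3t)(0,1,2) + K_3e^(-4t)(3,0,-2).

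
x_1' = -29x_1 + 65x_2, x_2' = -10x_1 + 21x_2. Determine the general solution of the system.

Coefficient matrix A = [[-29, 65], [-10, 21]].
Characteristic polynomial det(A - λI) = λ^2 + 8λ + 41 = 0.
Eigenvalues λ = -4 ± 5i (complex conjugate pair).
For λ=-4+5i: an eigenvector is (2,1) - i(3,1) = (2 - 3i, 1 - i).
A real fundamental pair from Re and Im of e^((-4+5i)t)v: X_1 = e^(-4t)(cos(5t)·(2,1) + sin(5t)·(3,1)), X_2 = e^(-4t)(sin(5t)·(2,1) - cos(5t)·(3,1)).
General solution: C_1X_1 + C_2X_2.

x_1(t) = 3C_1e^(-4t)sin(5t) + 2C_1e^(-4t)cos(5t) + 2C_2e^(-4t)sin(5t) - 3C_2e^(-4t)cos(5t), x_2(t) = C_1e^(-4t)sin(5t) + C_1e^(-4t)cos(5t) + C_2e^(-4t)sin(5t) - C_2e^(-4t)cos(5t)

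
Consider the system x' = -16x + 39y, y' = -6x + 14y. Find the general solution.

Coefficient matrix A = [[-16, 39], [-6, 14]].
Characteristic polynomial det(A - λI) = λ^2 + 2λ + 10 = 0.
Eigenvalues λ = -1 ± 3i (complex conjugate pair).
For λ=-1+3i: an eigenvector is (-2,-1) - i(-3,-1) = (-2 + 3i, -1 + i).
A real fundamental pair from Re and Im of e^((-1+3i)t)v: X_1 = e^(-t)(cos(3t)·(-2,-1) + sin(3t)·(-3,-1)), X_2 = e^(-t)(sin(3t)·(-2,-1) - cos(3t)·(-3,-1)).
General solution: C_1X_1 + C_2X_2.

x(t) = -3C_1e^(-t)sin(3t) - 2C_1e^(-t)cos(3t) - 2C_2e^(-t)sin(3t) + 3C_2e^(-t)cos(3t), y(t) = -C_1e^(-t)sin(3t) - C_1e^(-t)cos(3t) - C_2e^(-t)sin(3t) + C_2e^(-t)cos(3t)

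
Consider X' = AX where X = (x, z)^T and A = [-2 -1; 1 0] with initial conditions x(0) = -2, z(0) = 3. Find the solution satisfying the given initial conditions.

x(t) = -te^(-t) - 2e^(-t), z(t) = te^(-t) + 3e^(-t)

Coefficient matrix A = [[-2, -1], [1, 0]].
Characteristic polynomial det(A - λI) = λ^2 + 2λ + 1 = 0.
Single eigenvalue λ = -1 with algebraic multiplicity 2.
Eigenvector v = (1,-1); generalized eigenvector w with (A-λI)w=v is (-3,2).
General solution: e^(-t)[K_1·v + K_2·(t·v + w)].
Applying x(0)=-2, z(0)=3 gives K_1=-5, K_2=-1.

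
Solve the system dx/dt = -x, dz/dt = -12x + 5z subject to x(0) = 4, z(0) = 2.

Coefficient matrix A = [[-1, 0], [-12, 5]].
Characteristic polynomial det(A - λI) = λ^2 - 4λ - 5 = 0.
Eigenvalues λ = 5, -1.
For λ=5: (A-λI) row 1 is [-6, 0], so an eigenvector is (0, -1).
For λ=-1: (A-λI) row 2 is [-12, 6], so an eigenvector is (1, 2).
General solution: C_1e^(5t)(0,-1) + C_2e^(-t)(1,2).
Applying x(0)=4, z(0)=2 gives C_1=6, C_2=4.

x(t) = 4e^(-t), z(t) = -6e^(5t) + 8e^(-t)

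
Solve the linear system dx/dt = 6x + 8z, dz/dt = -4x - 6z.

x(t) = -2C_1e^(2t) - C_2e^(-2t), z(t) = C_1e^(2t) + C_2e^(-2t)

Coefficient matrix A = [[6, 8], [-4, -6]].
Characteristic polynomial det(A - λI) = λ^2 - 4 = 0.
Eigenvalues λ = 2, -2.
For λ=2: (A-λI) row 1 is [4, 8], so an eigenvector is (-2, 1).
For λ=-2: (A-λI) row 1 is [8, 8], so an eigenvector is (-1, 1).
General solution: C_1e^(2t)(-2,1) + C_2e^(-2t)(-1,1).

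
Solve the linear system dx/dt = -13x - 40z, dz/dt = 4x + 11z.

x(t) = 3K_1e^(-t)sin(4t) - K_1e^(-t)cos(4t) - K_2e^(-t)sin(4t) - 3K_2e^(-t)cos(4t), z(t) = -K_1e^(-t)sin(4t) + K_2e^(-t)cos(4t)

Coefficient matrix A = [[-13, -40], [4, 11]].
Characteristic polynomial det(A - λI) = λ^2 + 2λ + 17 = 0.
Eigenvalues λ = -1 ± 4i (complex conjugate pair).
For λ=-1+4i: an eigenvector is (-1,0) - i(3,-1) = (-1 - 3i, 0 + i).
A real fundamental pair from Re and Im of e^((-1+4i)t)v: X_1 = e^(-t)(cos(4t)·(-1,0) + sin(4t)·(3,-1)), X_2 = e^(-t)(sin(4t)·(-1,0) - cos(4t)·(3,-1)).
General solution: K_1X_1 + K_2X_2.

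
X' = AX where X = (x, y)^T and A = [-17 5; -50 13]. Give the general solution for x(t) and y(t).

x(t) = K_1e^(-2t)sin(5t) - K_2e^(-2t)cos(5t), y(t) = 3K_1e^(-2t)sin(5t) + K_1e^(-2t)cos(5t) + K_2e^(-2t)sin(5t) - 3K_2e^(-2t)cos(5t)

Coefficient matrix A = [[-17, 5], [-50, 13]].
Characteristic polynomial det(A - λI) = λ^2 + 4λ + 29 = 0.
Eigenvalues λ = -2 ± 5i (complex conjugate pair).
For λ=-2+5i: an eigenvector is (0,1) - i(1,3) = (0 - i, 1 - 3i).
A real fundamental pair from Re and Im of e^((-2+5i)t)v: X_1 = e^(-2t)(cos(5t)·(0,1) + sin(5t)·(1,3)), X_2 = e^(-2t)(sin(5t)·(0,1) - cos(5t)·(1,3)).
General solution: K_1X_1 + K_2X_2.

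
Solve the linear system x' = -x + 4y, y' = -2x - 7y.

Coefficient matrix A = [[-1, 4], [-2, -7]].
Characteristic polynomial det(A - λI) = λ^2 + 8λ + 15 = 0.
Eigenvalues λ = -3, -5.
For λ=-3: (A-λI) row 1 is [2, 4], so an eigenvector is (-2, 1).
For λ=-5: (A-λI) row 1 is [4, 4], so an eigenvector is (-1, 1).
General solution: K_1e^(-3t)(-2,1) + K_2e^(-5t)(-1,1).

x(t) = -2K_1e^(-3t) - K_2e^(-5t), y(t) = K_1e^(-3t) + K_2e^(-5t)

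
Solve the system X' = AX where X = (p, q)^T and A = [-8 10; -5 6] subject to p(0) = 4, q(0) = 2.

Coefficient matrix A = [[-8, 10], [-5, 6]].
Characteristic polynomial det(A - λI) = λ^2 + 2λ + 2 = 0.
Eigenvalues λ = -1 ± i (complex conjugate pair).
For λ=-1+i: an eigenvector is (-3,-2) - i(1,1) = (-3 - i, -2 - i).
A real fundamental pair from Re and Im of e^((-1+i)t)v: X_1 = e^(-t)(cos(t)·(-3,-2) + sin(t)·(1,1)), X_2 = e^(-t)(sin(t)·(-3,-2) - cos(t)·(1,1)).
General solution: C_1X_1 + C_2X_2.
Applying p(0)=4, q(0)=2 gives C_1=-2, C_2=2.

p(t) = -8e^(-t)sin(t) + 4e^(-t)cos(t), q(t) = -6e^(-t)sin(t) + 2e^(-t)cos(t)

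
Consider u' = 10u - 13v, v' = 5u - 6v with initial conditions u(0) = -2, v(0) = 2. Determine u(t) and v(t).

Coefficient matrix A = [[10, -13], [5, -6]].
Characteristic polynomial det(A - λI) = λ^2 - 4λ + 5 = 0.
Eigenvalues λ = 2 ± i (complex conjugate pair).
For λ=2+i: an eigenvector is (3,2) - i(-2,-1) = (3 + 2i, 2 + i).
A real fundamental pair from Re and Im of e^((2+i)t)v: X_1 = e^(2t)(cos(t)·(3,2) + sin(t)·(-2,-1)), X_2 = e^(2t)(sin(t)·(3,2) - cos(t)·(-2,-1)).
General solution: c_1X_1 + c_2X_2.
Applying u(0)=-2, v(0)=2 gives c_1=6, c_2=-10.

u(t) = -42e^(2t)sin(t) - 2e^(2t)cos(t), v(t) = -26e^(2t)sin(t) + 2e^(2t)cos(t)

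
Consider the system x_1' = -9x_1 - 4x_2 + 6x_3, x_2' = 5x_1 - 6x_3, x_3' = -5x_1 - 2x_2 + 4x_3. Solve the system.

x_1(t) = 2C_1e^(-4t) + C_2e^(t) - 2C_3e^(-2t), x_2(t) = -C_1e^(-4t) - C_2e^(t) + 2C_3e^(-2t), x_3(t) = C_1e^(-4t) + C_2e^(t) - C_3e^(-2t)

Coefficient matrix A = [[-9, -4, 6], [5, 0, -6], [-5, -2, 4]].
det(A - λI) = 0 gives eigenvalues λ = -4, 1, -2.
For λ=-4: eigenvector (2,-1,1).
For λ=1: eigenvector (1,-1,1).
For λ=-2: eigenvector (-2,2,-1).
General solution: C_1e^(-4t)(2,-1,1) + C_2e^(t)(1,-1,1) + C_3e^(-2t)(-2,2,-1).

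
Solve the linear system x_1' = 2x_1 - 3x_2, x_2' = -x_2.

x_1(t) = -c_1e^(2t) + c_2e^(-t), x_2(t) = c_2e^(-t)

Coefficient matrix A = [[2, -3], [0, -1]].
Characteristic polynomial det(A - λI) = λ^2 - λ - 2 = 0.
Eigenvalues λ = 2, -1.
For λ=2: (A-λI) row 1 is [0, -3], so an eigenvector is (-1, 0).
For λ=-1: (A-λI) row 1 is [3, -3], so an eigenvector is (1, 1).
General solution: c_1e^(2t)(-1,0) + c_2e^(-t)(1,1).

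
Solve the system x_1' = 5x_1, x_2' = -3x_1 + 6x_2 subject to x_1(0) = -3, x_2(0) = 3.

x_1(t) = -3e^(5t), x_2(t) = 12e^(6t) - 9e^(5t)

Coefficient matrix A = [[5, 0], [-3, 6]].
Characteristic polynomial det(A - λI) = λ^2 - 11λ + 30 = 0.
Eigenvalues λ = 5, 6.
For λ=5: (A-λI) row 2 is [-3, 1], so an eigenvector is (-1, -3).
For λ=6: (A-λI) row 1 is [-1, 0], so an eigenvector is (0, 1).
General solution: K_1e^(5t)(-1,-3) + K_2e^(6t)(0,1).
Applying x_1(0)=-3, x_2(0)=3 gives K_1=3, K_2=12.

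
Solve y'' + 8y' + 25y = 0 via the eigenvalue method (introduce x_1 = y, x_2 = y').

y(t) = C_1e^(-4t)cos(3t) + C_2e^(-4t)sin(3t)

Let x_1 = y, x_2 = y'. Then x_1' = x_2 and x_2' = -25x_1 - 8x_2.
A = [[0,1],[-25,-8]]; det(A-λI) = λ^2 + 8λ + 25.
Eigenvalues λ = -4 ± 3i.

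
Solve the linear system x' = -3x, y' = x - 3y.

Coefficient matrix A = [[-3, 0], [1, -3]].
Characteristic polynomial det(A - λI) = λ^2 + 6λ + 9 = 0.
Single eigenvalue λ = -3 with algebraic multiplicity 2.
Eigenvector v = (0,1); generalized eigenvector w with (A-λI)w=v is (1,2).
General solution: e^(-3t)[K_1·v + K_2·(t·v + w)].

x(t) = K_2e^(-3t), y(t) = K_1e^(-3t) + K_2te^(-3t) + 2K_2e^(-3t)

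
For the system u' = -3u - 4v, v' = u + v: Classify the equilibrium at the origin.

stable improper node

A = [[-3,-4],[1,1]]; det(A-λI) = λ^2 + 2λ + 1.
repeated λ = -1 with a single eigenvector.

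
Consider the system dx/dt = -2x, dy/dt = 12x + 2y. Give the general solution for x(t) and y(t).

x(t) = C_1e^(-2t), y(t) = -3C_1e^(-2t) + C_2e^(2t)

Coefficient matrix A = [[-2, 0], [12, 2]].
Characteristic polynomial det(A - λI) = λ^2 - 4 = 0.
Eigenvalues λ = -2, 2.
For λ=-2: (A-λI) row 2 is [12, 4], so an eigenvector is (1, -3).
For λ=2: (A-λI) row 1 is [-4, 0], so an eigenvector is (0, 1).
General solution: C_1e^(-2t)(1,-3) + C_2e^(2t)(0,1).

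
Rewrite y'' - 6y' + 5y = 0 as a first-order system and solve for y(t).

y(t) = c_1e^(t) + c_2e^(5t)

Let x_1 = y, x_2 = y'. Then x_1' = x_2 and x_2' = -5x_1 + 6x_2.
A = [[0,1],[-5,6]]; det(A-λI) = λ^2 - 6λ + 5.
Eigenvalues λ = 1, 5 with eigenvectors (1,1), (1,5).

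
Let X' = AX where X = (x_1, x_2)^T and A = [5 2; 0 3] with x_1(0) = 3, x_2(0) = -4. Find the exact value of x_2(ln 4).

-256

A = [[5,2],[0,3]]; eigenvalues λ = 3, 5.
Eigenvectors: (1,-1) for λ=3, (-1,0) for λ=5.
From the initial condition, c_1 = 4, c_2 = 1.
x_2(ln 4) = (4)(4^3)(-1) + (1)(4^5)(0) = -256.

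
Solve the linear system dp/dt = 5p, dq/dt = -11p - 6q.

Coefficient matrix A = [[5, 0], [-11, -6]].
Characteristic polynomial det(A - λI) = λ^2 + λ - 30 = 0.
Eigenvalues λ = -6, 5.
For λ=-6: (A-λI) row 1 is [11, 0], so an eigenvector is (0, -1).
For λ=5: (A-λI) row 2 is [-11, -11], so an eigenvector is (-1, 1).
General solution: K_1e^(-6t)(0,-1) + K_2e^(5t)(-1,1).

p(t) = -K_2e^(5t), q(t) = -K_1e^(-6t) + K_2e^(5t)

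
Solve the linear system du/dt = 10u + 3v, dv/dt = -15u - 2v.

Coefficient matrix A = [[10, 3], [-15, -2]].
Characteristic polynomial det(A - λI) = λ^2 - 8λ + 25 = 0.
Eigenvalues λ = 4 ± 3i (complex conjugate pair).
For λ=4+3i: an eigenvector is (-1,2) - i(0,1) = (-1, 2 - i).
A real fundamental pair from Re and Im of e^((4+3i)t)v: X_1 = e^(4t)(cos(3t)·(-1,2) + sin(3t)·(0,1)), X_2 = e^(4t)(sin(3t)·(-1,2) - cos(3t)·(0,1)).
General solution: C_1X_1 + C_2X_2.

u(t) = -C_1e^(4t)cos(3t) - C_2e^(4t)sin(3t), v(t) = C_1e^(4t)sin(3t) + 2C_1e^(4t)cos(3t) + 2C_2e^(4t)sin(3t) - C_2e^(4t)cos(3t)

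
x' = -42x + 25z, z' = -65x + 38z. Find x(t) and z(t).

x(t) = C_1e^(-2t)sin(5t) - 2C_1e^(-2t)cos(5t) - 2C_2e^(-2t)sin(5t) - C_2e^(-2t)cos(5t), z(t) = 2C_1e^(-2t)sin(5t) - 3C_1e^(-2t)cos(5t) - 3C_2e^(-2t)sin(5t) - 2C_2e^(-2t)cos(5t)

Coefficient matrix A = [[-42, 25], [-65, 38]].
Characteristic polynomial det(A - λI) = λ^2 + 4λ + 29 = 0.
Eigenvalues λ = -2 ± 5i (complex conjugate pair).
For λ=-2+5i: an eigenvector is (-2,-3) - i(1,2) = (-2 - i, -3 - 2i).
A real fundamental pair from Re and Im of e^((-2+5i)t)v: X_1 = e^(-2t)(cos(5t)·(-2,-3) + sin(5t)·(1,2)), X_2 = e^(-2t)(sin(5t)·(-2,-3) - cos(5t)·(1,2)).
General solution: C_1X_1 + C_2X_2.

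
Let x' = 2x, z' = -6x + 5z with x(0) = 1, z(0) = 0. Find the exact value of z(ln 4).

A = [[2,0],[-6,5]]; eigenvalues λ = 5, 2.
Eigenvectors: (0,-1) for λ=5, (1,2) for λ=2.
From the initial condition, c_1 = 2, c_2 = 1.
z(ln 4) = (2)(4^5)(-1) + (1)(4^2)(2) = -2016.

-2016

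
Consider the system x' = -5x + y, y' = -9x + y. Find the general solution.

x(t) = -c_1e^(-2t) - c_2te^(-2t) + c_2e^(-2t), y(t) = -3c_1e^(-2t) - 3c_2te^(-2t) + 2c_2e^(-2t)

Coefficient matrix A = [[-5, 1], [-9, 1]].
Characteristic polynomial det(A - λI) = λ^2 + 4λ + 4 = 0.
Single eigenvalue λ = -2 with algebraic multiplicity 2.
Eigenvector v = (-1,-3); generalized eigenvector w with (A-λI)w=v is (1,2).
General solution: e^(-2t)[c_1·v + c_2·(t·v + w)].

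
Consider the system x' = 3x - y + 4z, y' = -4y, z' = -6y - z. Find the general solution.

Coefficient matrix A = [[3, -1, 4], [0, -4, 0], [0, -6, -1]].
det(A - λI) = 0 gives eigenvalues λ = -1, -4, 3.
For λ=-1: eigenvector (-1,0,1).
For λ=-4: eigenvector (-1,1,2).
For λ=3: eigenvector (1,0,0).
General solution: C_1e^(-t)(-1,0,1) + C_2e^(-4t)(-1,1,2) + C_3e^(3t)(1,0,0).

x(t) = -C_1e^(-t) - C_2e^(-4t) + C_3e^(3t), y(t) = C_2e^(-4t), z(t) = C_1e^(-t) + 2C_2e^(-4t)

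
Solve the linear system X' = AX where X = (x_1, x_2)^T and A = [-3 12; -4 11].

x_1(t) = -2C_1e^(3t) + 3C_2e^(5t), x_2(t) = -C_1e^(3t) + 2C_2e^(5t)

Coefficient matrix A = [[-3, 12], [-4, 11]].
Characteristic polynomial det(A - λI) = λ^2 - 8λ + 15 = 0.
Eigenvalues λ = 3, 5.
For λ=3: (A-λI) row 1 is [-6, 12], so an eigenvector is (-2, -1).
For λ=5: (A-λI) row 1 is [-8, 12], so an eigenvector is (3, 2).
General solution: C_1e^(3t)(-2,-1) + C_2e^(5t)(3,2).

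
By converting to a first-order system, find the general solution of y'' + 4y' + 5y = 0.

y(t) = c_1e^(-2t)cos(t) + c_2e^(-2t)sin(t)

Let x_1 = y, x_2 = y'. Then x_1' = x_2 and x_2' = -5x_1 - 4x_2.
A = [[0,1],[-5,-4]]; det(A-λI) = λ^2 + 4λ + 5.
Eigenvalues λ = -2 ± i.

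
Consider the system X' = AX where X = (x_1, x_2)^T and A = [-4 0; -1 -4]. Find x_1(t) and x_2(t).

Coefficient matrix A = [[-4, 0], [-1, -4]].
Characteristic polynomial det(A - λI) = λ^2 + 8λ + 16 = 0.
Single eigenvalue λ = -4 with algebraic multiplicity 2.
Eigenvector v = (0,1); generalized eigenvector w with (A-λI)w=v is (-1,-1).
General solution: e^(-4t)[C_1·v + C_2·(t·v + w)].

x_1(t) = -C_2e^(-4t), x_2(t) = C_1e^(-4t) + C_2te^(-4t) - C_2e^(-4t)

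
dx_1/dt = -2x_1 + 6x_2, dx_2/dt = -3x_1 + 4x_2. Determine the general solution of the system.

Coefficient matrix A = [[-2, 6], [-3, 4]].
Characteristic polynomial det(A - λI) = λ^2 - 2λ + 10 = 0.
Eigenvalues λ = 1 ± 3i (complex conjugate pair).
For λ=1+3i: an eigenvector is (-1,0) - i(1,1) = (-1 - i, 0 - i).
A real fundamental pair from Re and Im of e^((1+3i)t)v: X_1 = e^(t)(cos(3t)·(-1,0) + sin(3t)·(1,1)), X_2 = e^(t)(sin(3t)·(-1,0) - cos(3t)·(1,1)).
General solution: K_1X_1 + K_2X_2.

x_1(t) = K_1e^(t)sin(3t) - K_1e^(t)cos(3t) - K_2e^(t)sin(3t) - K_2e^(t)cos(3t), x_2(t) = K_1e^(t)sin(3t) - K_2e^(t)cos(3t)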